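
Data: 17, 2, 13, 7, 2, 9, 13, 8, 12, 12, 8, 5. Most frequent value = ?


Frequencies: 2:2, 5:1, 7:1, 8:2, 9:1, 12:2, 13:2, 17:1
Max frequency = 2
Mode = 2, 8, 12, 13

Mode = 2, 8, 12, 13


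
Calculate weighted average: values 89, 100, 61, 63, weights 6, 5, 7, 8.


Numerator = 89*6 + 100*5 + 61*7 + 63*8 = 1965
Denominator = 6 + 5 + 7 + 8 = 26
WM = 1965/26 = 75.5769

WM = 75.5769


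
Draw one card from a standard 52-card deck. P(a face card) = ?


12 face cards in 52 cards
P = 12/52 = 0.2308

P = 0.2308


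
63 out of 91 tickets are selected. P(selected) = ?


P = 63/91 = 0.6923

P = 0.6923


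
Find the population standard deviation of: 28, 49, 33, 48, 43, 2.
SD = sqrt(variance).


Mean = 33.8333
Variance = 260.4722
SD = sqrt(260.4722) = 16.1392

SD = 16.1392


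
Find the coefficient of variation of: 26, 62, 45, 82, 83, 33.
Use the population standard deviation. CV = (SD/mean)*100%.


Mean = 55.1667
SD = 22.3116
CV = (22.3116/55.1667)*100 = 40.4439%

CV = 40.4439%


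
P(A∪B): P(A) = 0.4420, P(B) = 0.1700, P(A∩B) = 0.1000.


P(A∪B) = 0.4420 + 0.1700 - 0.1000
= 0.6120 - 0.1000
= 0.5120

P(A∪B) = 0.5120


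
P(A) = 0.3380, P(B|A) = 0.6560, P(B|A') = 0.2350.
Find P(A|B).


P(B) = P(B|A)*P(A) + P(B|A')*P(A')
= 0.6560*0.3380 + 0.2350*0.6620
= 0.221728 + 0.155570 = 0.377298
P(A|B) = 0.221728/0.377298 = 0.5877

P(A|B) = 0.5877


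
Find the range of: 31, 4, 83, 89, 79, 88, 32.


Max = 89, Min = 4
Range = 89 - 4 = 85

Range = 85


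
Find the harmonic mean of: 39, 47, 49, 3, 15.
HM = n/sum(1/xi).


Sum of reciprocals = 1/39 + 1/47 + 1/49 + 1/3 + 1/15 = 0.467326
HM = 5/0.467326 = 10.6992

HM = 10.6992


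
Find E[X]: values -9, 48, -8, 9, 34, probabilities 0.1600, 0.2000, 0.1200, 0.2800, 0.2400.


E[X] = -9*0.1600 + 48*0.2000 - 8*0.1200 + 9*0.2800 + 34*0.2400
= -1.4400 + 9.6000 - 0.9600 + 2.5200 + 8.1600
= 17.8800

E[X] = 17.8800


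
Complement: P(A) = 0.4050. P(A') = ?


P(not A) = 1 - 0.4050 = 0.5950

P(not A) = 0.5950


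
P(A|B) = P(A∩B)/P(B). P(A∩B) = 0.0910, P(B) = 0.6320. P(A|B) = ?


P(A|B) = 0.0910/0.6320 = 0.1440

P(A|B) = 0.1440


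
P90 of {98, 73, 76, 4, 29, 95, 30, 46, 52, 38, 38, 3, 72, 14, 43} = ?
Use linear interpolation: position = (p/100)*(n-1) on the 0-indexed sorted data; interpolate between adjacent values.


Sorted: 3, 4, 14, 29, 30, 38, 38, 43, 46, 52, 72, 73, 76, 95, 98
n = 15
Index = 90/100 * 14 = 12.6000
Lower = data[12] = 76, Upper = data[13] = 95
P90 = 76 + 0.6000*(19) = 87.4000

P90 = 87.4000


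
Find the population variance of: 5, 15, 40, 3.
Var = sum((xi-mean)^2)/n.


Mean = 15.7500
Squared deviations: 115.5625, 0.5625, 588.0625, 162.5625
Sum = 866.7500
Variance = 866.7500/4 = 216.6875

Variance = 216.6875


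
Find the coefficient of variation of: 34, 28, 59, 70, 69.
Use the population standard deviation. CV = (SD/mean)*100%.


Mean = 52.0000
SD = 17.6748
CV = (17.6748/52.0000)*100 = 33.9901%

CV = 33.9901%


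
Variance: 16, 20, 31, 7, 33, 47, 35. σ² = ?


Mean = 27.0000
Squared deviations: 121.0000, 49.0000, 16.0000, 400.0000, 36.0000, 400.0000, 64.0000
Sum = 1086.0000
Variance = 1086.0000/7 = 155.1429

Variance = 155.1429


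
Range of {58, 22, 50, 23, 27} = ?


Max = 58, Min = 22
Range = 58 - 22 = 36

Range = 36


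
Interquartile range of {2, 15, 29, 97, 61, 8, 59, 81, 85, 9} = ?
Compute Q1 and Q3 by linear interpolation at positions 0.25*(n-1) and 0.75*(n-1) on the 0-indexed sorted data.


Sorted: 2, 8, 9, 15, 29, 59, 61, 81, 85, 97
Q1 (25th %ile) = 10.5000
Q3 (75th %ile) = 76.0000
IQR = 76.0000 - 10.5000 = 65.5000

IQR = 65.5000


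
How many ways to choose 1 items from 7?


C(7,1) = 7!/(1! × 6!)
= 5040/(1 × 720)
= 7

C(7,1) = 7


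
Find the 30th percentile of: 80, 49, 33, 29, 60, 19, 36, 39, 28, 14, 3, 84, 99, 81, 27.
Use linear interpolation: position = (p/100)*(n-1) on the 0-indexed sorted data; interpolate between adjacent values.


Sorted: 3, 14, 19, 27, 28, 29, 33, 36, 39, 49, 60, 80, 81, 84, 99
n = 15
Index = 30/100 * 14 = 4.2000
Lower = data[4] = 28, Upper = data[5] = 29
P30 = 28 + 0.2000*(1) = 28.2000

P30 = 28.2000


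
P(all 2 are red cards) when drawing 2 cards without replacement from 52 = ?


P(all red cards) = (26/52) × (25/51)
= 0.2451

P = 0.2451


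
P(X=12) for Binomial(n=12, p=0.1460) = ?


C(12,12) = 1
p^12 = 9.380679e-11
(1-p)^0 = 1.000000
P = 1 * 9.380679e-11 * 1.000000 = 9.3807e-11

P(X=12) = 9.3807e-11


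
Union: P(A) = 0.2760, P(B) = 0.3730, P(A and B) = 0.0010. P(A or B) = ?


P(A∪B) = 0.2760 + 0.3730 - 0.0010
= 0.6490 - 0.0010
= 0.6480

P(A∪B) = 0.6480


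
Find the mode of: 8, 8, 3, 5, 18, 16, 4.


Frequencies: 3:1, 4:1, 5:1, 8:2, 16:1, 18:1
Max frequency = 2
Mode = 8

Mode = 8


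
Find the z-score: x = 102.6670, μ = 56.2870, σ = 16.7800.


z = (102.6670 - 56.2870)/16.7800
= 46.3800/16.7800
= 2.7640

z = 2.7640


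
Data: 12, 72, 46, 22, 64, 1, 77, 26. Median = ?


Sorted: 1, 12, 22, 26, 46, 64, 72, 77
n = 8 (even)
Middle values: 26 and 46
Median = (26+46)/2 = 36.0000

Median = 36.0000


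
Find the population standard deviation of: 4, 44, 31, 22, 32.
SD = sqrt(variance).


Mean = 26.6000
Variance = 176.6400
SD = sqrt(176.6400) = 13.2906

SD = 13.2906


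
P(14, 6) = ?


P(14,6) = 14!/8!
= 87178291200/40320
= 2162160

P(14,6) = 2162160


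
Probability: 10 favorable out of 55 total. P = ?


P = 10/55 = 0.1818

P = 0.1818


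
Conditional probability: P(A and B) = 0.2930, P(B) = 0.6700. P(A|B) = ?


P(A|B) = 0.2930/0.6700 = 0.4373

P(A|B) = 0.4373


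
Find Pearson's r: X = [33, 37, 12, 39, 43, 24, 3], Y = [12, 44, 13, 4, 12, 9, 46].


Mean X = 27.2857, Mean Y = 20.0000
SD X = 13.863769, SD Y = 16.062378
Cov = -87.714286
r = -87.714286/(13.863769*16.062378) = -0.3939

r = -0.3939


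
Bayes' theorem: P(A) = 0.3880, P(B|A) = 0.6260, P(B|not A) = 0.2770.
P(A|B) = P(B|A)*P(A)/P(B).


P(B) = P(B|A)*P(A) + P(B|A')*P(A')
= 0.6260*0.3880 + 0.2770*0.6120
= 0.242888 + 0.169524 = 0.412412
P(A|B) = 0.242888/0.412412 = 0.5889

P(A|B) = 0.5889


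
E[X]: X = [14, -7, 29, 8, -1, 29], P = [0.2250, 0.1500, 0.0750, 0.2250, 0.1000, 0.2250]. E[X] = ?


E[X] = 14*0.2250 - 7*0.1500 + 29*0.0750 + 8*0.2250 - 1*0.1000 + 29*0.2250
= 3.1500 - 1.0500 + 2.1750 + 1.8000 - 0.1000 + 6.5250
= 12.5000

E[X] = 12.5000


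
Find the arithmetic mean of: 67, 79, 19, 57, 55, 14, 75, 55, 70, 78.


Sum = 67 + 79 + 19 + 57 + 55 + 14 + 75 + 55 + 70 + 78 = 569
n = 10
Mean = 569/10 = 56.9000

Mean = 56.9000


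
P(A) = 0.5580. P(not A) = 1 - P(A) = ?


P(not A) = 1 - 0.5580 = 0.4420

P(not A) = 0.4420


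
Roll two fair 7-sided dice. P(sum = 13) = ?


Total outcomes = 7×7 = 49
Favorable (sum = 13): 2
P = 2/49 = 0.0408

P = 0.0408


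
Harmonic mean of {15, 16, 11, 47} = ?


Sum of reciprocals = 1/15 + 1/16 + 1/11 + 1/47 = 0.241352
HM = 4/0.241352 = 16.5733

HM = 16.5733


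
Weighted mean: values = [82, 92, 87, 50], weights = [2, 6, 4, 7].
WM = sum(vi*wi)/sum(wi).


Numerator = 82*2 + 92*6 + 87*4 + 50*7 = 1414
Denominator = 2 + 6 + 4 + 7 = 19
WM = 1414/19 = 74.4211

WM = 74.4211


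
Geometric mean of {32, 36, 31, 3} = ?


Product = 32 × 36 × 31 × 3 = 107136
GM = 107136^(1/4) = 18.0919

GM = 18.0919


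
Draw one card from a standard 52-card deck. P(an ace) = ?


4 aces in 52 cards
P = 4/52 = 0.0769

P = 0.0769


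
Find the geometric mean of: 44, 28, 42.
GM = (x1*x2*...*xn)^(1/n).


Product = 44 × 28 × 42 = 51744
GM = 51744^(1/3) = 37.2638

GM = 37.2638


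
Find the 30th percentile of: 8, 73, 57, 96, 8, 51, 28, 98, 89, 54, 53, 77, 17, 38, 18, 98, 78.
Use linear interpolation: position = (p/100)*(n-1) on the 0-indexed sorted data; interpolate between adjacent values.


Sorted: 8, 8, 17, 18, 28, 38, 51, 53, 54, 57, 73, 77, 78, 89, 96, 98, 98
n = 17
Index = 30/100 * 16 = 4.8000
Lower = data[4] = 28, Upper = data[5] = 38
P30 = 28 + 0.8000*(10) = 36.0000

P30 = 36.0000


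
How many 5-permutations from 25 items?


P(25,5) = 25!/20!
= 15511210043330985984000000/2432902008176640000
= 6375600

P(25,5) = 6375600


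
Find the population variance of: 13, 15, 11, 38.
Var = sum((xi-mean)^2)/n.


Mean = 19.2500
Squared deviations: 39.0625, 18.0625, 68.0625, 351.5625
Sum = 476.7500
Variance = 476.7500/4 = 119.1875

Variance = 119.1875


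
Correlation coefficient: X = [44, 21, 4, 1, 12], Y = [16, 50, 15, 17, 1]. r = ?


Mean X = 16.4000, Mean Y = 19.8000
SD X = 15.447977, SD Y = 16.191356
Cov = 43.880000
r = 43.880000/(15.447977*16.191356) = 0.1754

r = 0.1754


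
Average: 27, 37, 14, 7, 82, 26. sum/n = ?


Sum = 27 + 37 + 14 + 7 + 82 + 26 = 193
n = 6
Mean = 193/6 = 32.1667

Mean = 32.1667


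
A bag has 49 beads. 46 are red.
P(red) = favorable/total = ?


P = 46/49 = 0.9388

P = 0.9388


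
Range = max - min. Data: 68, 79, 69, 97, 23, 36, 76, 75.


Max = 97, Min = 23
Range = 97 - 23 = 74

Range = 74


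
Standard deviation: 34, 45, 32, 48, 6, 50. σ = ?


Mean = 35.8333
Variance = 223.4722
SD = sqrt(223.4722) = 14.9490

SD = 14.9490


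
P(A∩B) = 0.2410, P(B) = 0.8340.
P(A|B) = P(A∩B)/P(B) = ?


P(A|B) = 0.2410/0.8340 = 0.2890

P(A|B) = 0.2890


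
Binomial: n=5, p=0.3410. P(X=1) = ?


C(5,1) = 5
p^1 = 0.341000
(1-p)^4 = 0.188600
P = 5 * 0.341000 * 0.188600 = 0.3216

P(X=1) = 0.3216


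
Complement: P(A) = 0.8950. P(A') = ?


P(not A) = 1 - 0.8950 = 0.1050

P(not A) = 0.1050


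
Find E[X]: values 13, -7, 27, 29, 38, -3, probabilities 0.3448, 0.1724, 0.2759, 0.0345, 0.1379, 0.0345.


E[X] = 13*0.3448 - 7*0.1724 + 27*0.2759 + 29*0.0345 + 38*0.1379 - 3*0.0345
= 4.4824 - 1.2068 + 7.4493 + 1.0005 + 5.2402 - 0.1035
= 16.8621

E[X] = 16.8621


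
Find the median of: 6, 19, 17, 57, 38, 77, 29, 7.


Sorted: 6, 7, 17, 19, 29, 38, 57, 77
n = 8 (even)
Middle values: 19 and 29
Median = (19+29)/2 = 24.0000

Median = 24.0000


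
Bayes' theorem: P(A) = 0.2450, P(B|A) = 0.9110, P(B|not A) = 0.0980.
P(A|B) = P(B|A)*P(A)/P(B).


P(B) = P(B|A)*P(A) + P(B|A')*P(A')
= 0.9110*0.2450 + 0.0980*0.7550
= 0.223195 + 0.073990 = 0.297185
P(A|B) = 0.223195/0.297185 = 0.7510

P(A|B) = 0.7510


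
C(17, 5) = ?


C(17,5) = 17!/(5! × 12!)
= 355687428096000/(120 × 479001600)
= 6188

C(17,5) = 6188


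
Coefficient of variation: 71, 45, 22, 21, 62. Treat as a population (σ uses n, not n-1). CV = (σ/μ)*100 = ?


Mean = 44.2000
SD = 20.3313
CV = (20.3313/44.2000)*100 = 45.9983%

CV = 45.9983%


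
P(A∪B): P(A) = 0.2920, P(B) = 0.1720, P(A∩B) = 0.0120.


P(A∪B) = 0.2920 + 0.1720 - 0.0120
= 0.4640 - 0.0120
= 0.4520

P(A∪B) = 0.4520


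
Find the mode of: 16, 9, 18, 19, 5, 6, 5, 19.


Frequencies: 5:2, 6:1, 9:1, 16:1, 18:1, 19:2
Max frequency = 2
Mode = 5, 19

Mode = 5, 19


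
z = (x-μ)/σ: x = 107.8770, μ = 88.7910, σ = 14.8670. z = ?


z = (107.8770 - 88.7910)/14.8670
= 19.0860/14.8670
= 1.2838

z = 1.2838


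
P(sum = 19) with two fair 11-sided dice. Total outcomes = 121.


Total outcomes = 11×11 = 121
Favorable (sum = 19): 4
P = 4/121 = 0.0331

P = 0.0331


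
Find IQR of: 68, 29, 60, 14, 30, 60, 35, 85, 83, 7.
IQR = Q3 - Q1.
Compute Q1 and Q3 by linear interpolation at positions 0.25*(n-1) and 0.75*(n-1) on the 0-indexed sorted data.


Sorted: 7, 14, 29, 30, 35, 60, 60, 68, 83, 85
Q1 (25th %ile) = 29.2500
Q3 (75th %ile) = 66.0000
IQR = 66.0000 - 29.2500 = 36.7500

IQR = 36.7500


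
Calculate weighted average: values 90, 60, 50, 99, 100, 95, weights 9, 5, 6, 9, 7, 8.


Numerator = 90*9 + 60*5 + 50*6 + 99*9 + 100*7 + 95*8 = 3761
Denominator = 9 + 5 + 6 + 9 + 7 + 8 = 44
WM = 3761/44 = 85.4773

WM = 85.4773


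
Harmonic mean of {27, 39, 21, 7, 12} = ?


Sum of reciprocals = 1/27 + 1/39 + 1/21 + 1/7 + 1/12 = 0.336488
HM = 5/0.336488 = 14.8594

HM = 14.8594


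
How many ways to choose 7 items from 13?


C(13,7) = 13!/(7! × 6!)
= 6227020800/(5040 × 720)
= 1716

C(13,7) = 1716


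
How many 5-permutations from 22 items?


P(22,5) = 22!/17!
= 1124000727777607680000/355687428096000
= 3160080

P(22,5) = 3160080


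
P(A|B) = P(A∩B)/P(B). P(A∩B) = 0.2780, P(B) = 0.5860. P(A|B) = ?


P(A|B) = 0.2780/0.5860 = 0.4744

P(A|B) = 0.4744


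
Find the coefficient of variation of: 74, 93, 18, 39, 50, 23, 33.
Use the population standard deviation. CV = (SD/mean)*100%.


Mean = 47.1429
SD = 25.4414
CV = (25.4414/47.1429)*100 = 53.9666%

CV = 53.9666%


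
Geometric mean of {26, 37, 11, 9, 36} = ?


Product = 26 × 37 × 11 × 9 × 36 = 3428568
GM = 3428568^(1/5) = 20.2779

GM = 20.2779


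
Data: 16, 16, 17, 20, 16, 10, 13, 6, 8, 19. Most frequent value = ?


Frequencies: 6:1, 8:1, 10:1, 13:1, 16:3, 17:1, 19:1, 20:1
Max frequency = 3
Mode = 16

Mode = 16


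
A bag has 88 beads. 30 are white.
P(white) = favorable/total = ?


P = 30/88 = 0.3409

P = 0.3409


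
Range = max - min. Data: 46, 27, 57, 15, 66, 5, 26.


Max = 66, Min = 5
Range = 66 - 5 = 61

Range = 61


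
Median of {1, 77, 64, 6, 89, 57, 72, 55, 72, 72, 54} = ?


Sorted: 1, 6, 54, 55, 57, 64, 72, 72, 72, 77, 89
n = 11 (odd)
Middle value = 64

Median = 64


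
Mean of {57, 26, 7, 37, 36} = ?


Sum = 57 + 26 + 7 + 37 + 36 = 163
n = 5
Mean = 163/5 = 32.6000

Mean = 32.6000


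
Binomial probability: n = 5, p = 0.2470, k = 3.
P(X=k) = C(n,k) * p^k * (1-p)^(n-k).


C(5,3) = 10
p^3 = 0.015069
(1-p)^2 = 0.567009
P = 10 * 0.015069 * 0.567009 = 0.0854

P(X=3) = 0.0854


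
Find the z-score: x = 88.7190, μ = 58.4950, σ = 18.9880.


z = (88.7190 - 58.4950)/18.9880
= 30.2240/18.9880
= 1.5917

z = 1.5917


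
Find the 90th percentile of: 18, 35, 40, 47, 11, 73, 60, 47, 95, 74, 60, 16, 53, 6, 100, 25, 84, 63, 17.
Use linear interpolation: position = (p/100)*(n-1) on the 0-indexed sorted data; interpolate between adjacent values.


Sorted: 6, 11, 16, 17, 18, 25, 35, 40, 47, 47, 53, 60, 60, 63, 73, 74, 84, 95, 100
n = 19
Index = 90/100 * 18 = 16.2000
Lower = data[16] = 84, Upper = data[17] = 95
P90 = 84 + 0.2000*(11) = 86.2000

P90 = 86.2000


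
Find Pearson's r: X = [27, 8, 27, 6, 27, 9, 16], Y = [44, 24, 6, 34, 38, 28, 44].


Mean X = 17.1429, Mean Y = 31.1429
SD X = 8.998866, SD Y = 12.414606
Cov = -1.306122
r = -1.306122/(8.998866*12.414606) = -0.0117

r = -0.0117


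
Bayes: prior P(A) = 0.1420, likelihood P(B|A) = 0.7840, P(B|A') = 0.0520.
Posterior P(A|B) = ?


P(B) = P(B|A)*P(A) + P(B|A')*P(A')
= 0.7840*0.1420 + 0.0520*0.8580
= 0.111328 + 0.044616 = 0.155944
P(A|B) = 0.111328/0.155944 = 0.7139

P(A|B) = 0.7139


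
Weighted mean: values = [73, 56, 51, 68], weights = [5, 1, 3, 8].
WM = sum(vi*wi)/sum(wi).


Numerator = 73*5 + 56*1 + 51*3 + 68*8 = 1118
Denominator = 5 + 1 + 3 + 8 = 17
WM = 1118/17 = 65.7647

WM = 65.7647


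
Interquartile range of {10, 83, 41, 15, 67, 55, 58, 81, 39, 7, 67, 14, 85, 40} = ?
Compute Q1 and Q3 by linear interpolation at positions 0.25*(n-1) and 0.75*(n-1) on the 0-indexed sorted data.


Sorted: 7, 10, 14, 15, 39, 40, 41, 55, 58, 67, 67, 81, 83, 85
Q1 (25th %ile) = 21.0000
Q3 (75th %ile) = 67.0000
IQR = 67.0000 - 21.0000 = 46.0000

IQR = 46.0000


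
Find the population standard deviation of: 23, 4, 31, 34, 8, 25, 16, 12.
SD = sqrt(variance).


Mean = 19.1250
Variance = 103.1094
SD = sqrt(103.1094) = 10.1543

SD = 10.1543


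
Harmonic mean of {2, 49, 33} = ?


Sum of reciprocals = 1/2 + 1/49 + 1/33 = 0.550711
HM = 3/0.550711 = 5.4475

HM = 5.4475


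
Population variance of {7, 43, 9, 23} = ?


Mean = 20.5000
Squared deviations: 182.2500, 506.2500, 132.2500, 6.2500
Sum = 827.0000
Variance = 827.0000/4 = 206.7500

Variance = 206.7500


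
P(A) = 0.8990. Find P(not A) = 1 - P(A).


P(not A) = 1 - 0.8990 = 0.1010

P(not A) = 0.1010


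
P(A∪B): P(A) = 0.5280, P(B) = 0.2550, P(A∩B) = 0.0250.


P(A∪B) = 0.5280 + 0.2550 - 0.0250
= 0.7830 - 0.0250
= 0.7580

P(A∪B) = 0.7580


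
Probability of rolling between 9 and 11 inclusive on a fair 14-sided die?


Favorable outcomes (9 ≤ roll ≤ 11): 3
Total outcomes = 14
P = 3/14 = 0.2143

P = 0.2143


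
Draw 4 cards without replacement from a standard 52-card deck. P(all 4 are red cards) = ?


P(all red cards) = (26/52) × (25/51) × (24/50) × (23/49)
= 0.0552

P = 0.0552


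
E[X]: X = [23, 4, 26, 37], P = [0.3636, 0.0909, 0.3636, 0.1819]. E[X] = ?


E[X] = 23*0.3636 + 4*0.0909 + 26*0.3636 + 37*0.1819
= 8.3628 + 0.3636 + 9.4536 + 6.7303
= 24.9103

E[X] = 24.9103


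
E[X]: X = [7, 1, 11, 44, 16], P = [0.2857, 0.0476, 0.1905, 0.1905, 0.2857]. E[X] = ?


E[X] = 7*0.2857 + 1*0.0476 + 11*0.1905 + 44*0.1905 + 16*0.2857
= 1.9999 + 0.0476 + 2.0955 + 8.3820 + 4.5712
= 17.0962

E[X] = 17.0962


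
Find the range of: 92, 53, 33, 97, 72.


Max = 97, Min = 33
Range = 97 - 33 = 64

Range = 64


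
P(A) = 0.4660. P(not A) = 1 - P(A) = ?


P(not A) = 1 - 0.4660 = 0.5340

P(not A) = 0.5340


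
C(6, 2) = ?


C(6,2) = 6!/(2! × 4!)
= 720/(2 × 24)
= 15

C(6,2) = 15


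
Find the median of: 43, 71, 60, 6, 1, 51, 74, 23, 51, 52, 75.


Sorted: 1, 6, 23, 43, 51, 51, 52, 60, 71, 74, 75
n = 11 (odd)
Middle value = 51

Median = 51


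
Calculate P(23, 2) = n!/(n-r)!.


P(23,2) = 23!/21!
= 25852016738884976640000/51090942171709440000
= 506

P(23,2) = 506


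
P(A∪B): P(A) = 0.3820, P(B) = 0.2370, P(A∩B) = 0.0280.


P(A∪B) = 0.3820 + 0.2370 - 0.0280
= 0.6190 - 0.0280
= 0.5910

P(A∪B) = 0.5910


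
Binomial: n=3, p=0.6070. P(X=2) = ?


C(3,2) = 3
p^2 = 0.368449
(1-p)^1 = 0.393000
P = 3 * 0.368449 * 0.393000 = 0.4344

P(X=2) = 0.4344


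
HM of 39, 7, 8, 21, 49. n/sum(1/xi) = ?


Sum of reciprocals = 1/39 + 1/7 + 1/8 + 1/21 + 1/49 = 0.361525
HM = 5/0.361525 = 13.8303

HM = 13.8303


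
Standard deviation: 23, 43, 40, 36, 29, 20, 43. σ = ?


Mean = 33.4286
Variance = 77.3878
SD = sqrt(77.3878) = 8.7970

SD = 8.7970


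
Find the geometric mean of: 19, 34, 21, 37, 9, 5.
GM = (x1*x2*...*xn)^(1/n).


Product = 19 × 34 × 21 × 37 × 9 × 5 = 22587390
GM = 22587390^(1/6) = 16.8130

GM = 16.8130


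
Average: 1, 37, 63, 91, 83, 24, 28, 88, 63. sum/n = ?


Sum = 1 + 37 + 63 + 91 + 83 + 24 + 28 + 88 + 63 = 478
n = 9
Mean = 478/9 = 53.1111

Mean = 53.1111


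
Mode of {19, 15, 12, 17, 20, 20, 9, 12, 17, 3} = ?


Frequencies: 3:1, 9:1, 12:2, 15:1, 17:2, 19:1, 20:2
Max frequency = 2
Mode = 12, 17, 20

Mode = 12, 17, 20


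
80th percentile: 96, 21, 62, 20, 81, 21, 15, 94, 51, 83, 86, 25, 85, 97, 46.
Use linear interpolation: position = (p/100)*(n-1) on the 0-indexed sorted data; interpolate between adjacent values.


Sorted: 15, 20, 21, 21, 25, 46, 51, 62, 81, 83, 85, 86, 94, 96, 97
n = 15
Index = 80/100 * 14 = 11.2000
Lower = data[11] = 86, Upper = data[12] = 94
P80 = 86 + 0.2000*(8) = 87.6000

P80 = 87.6000


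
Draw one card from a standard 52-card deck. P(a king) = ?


4 kings in 52 cards
P = 4/52 = 0.0769

P = 0.0769


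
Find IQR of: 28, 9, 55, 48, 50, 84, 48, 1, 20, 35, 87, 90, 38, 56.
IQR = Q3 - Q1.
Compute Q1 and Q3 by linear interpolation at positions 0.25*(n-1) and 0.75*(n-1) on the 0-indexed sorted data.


Sorted: 1, 9, 20, 28, 35, 38, 48, 48, 50, 55, 56, 84, 87, 90
Q1 (25th %ile) = 29.7500
Q3 (75th %ile) = 55.7500
IQR = 55.7500 - 29.7500 = 26.0000

IQR = 26.0000


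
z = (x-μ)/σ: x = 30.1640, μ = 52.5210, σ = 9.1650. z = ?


z = (30.1640 - 52.5210)/9.1650
= -22.3570/9.1650
= -2.4394

z = -2.4394


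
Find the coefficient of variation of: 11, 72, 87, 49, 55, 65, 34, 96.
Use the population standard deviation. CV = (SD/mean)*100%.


Mean = 58.6250
SD = 25.9853
CV = (25.9853/58.6250)*100 = 44.3246%

CV = 44.3246%


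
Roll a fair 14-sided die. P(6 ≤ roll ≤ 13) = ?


Favorable outcomes (6 ≤ roll ≤ 13): 8
Total outcomes = 14
P = 8/14 = 0.5714

P = 0.5714


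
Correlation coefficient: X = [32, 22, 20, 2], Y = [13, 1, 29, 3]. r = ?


Mean X = 19.0000, Mean Y = 11.5000
SD X = 10.816654, SD Y = 11.079260
Cov = 37.500000
r = 37.500000/(10.816654*11.079260) = 0.3129

r = 0.3129


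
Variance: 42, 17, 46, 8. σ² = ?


Mean = 28.2500
Squared deviations: 189.0625, 126.5625, 315.0625, 410.0625
Sum = 1040.7500
Variance = 1040.7500/4 = 260.1875

Variance = 260.1875


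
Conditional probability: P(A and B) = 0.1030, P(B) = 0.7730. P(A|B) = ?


P(A|B) = 0.1030/0.7730 = 0.1332

P(A|B) = 0.1332


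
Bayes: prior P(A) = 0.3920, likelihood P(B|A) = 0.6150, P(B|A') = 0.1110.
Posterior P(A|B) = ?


P(B) = P(B|A)*P(A) + P(B|A')*P(A')
= 0.6150*0.3920 + 0.1110*0.6080
= 0.241080 + 0.067488 = 0.308568
P(A|B) = 0.241080/0.308568 = 0.7813

P(A|B) = 0.7813


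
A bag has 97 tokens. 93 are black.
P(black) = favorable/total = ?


P = 93/97 = 0.9588

P = 0.9588


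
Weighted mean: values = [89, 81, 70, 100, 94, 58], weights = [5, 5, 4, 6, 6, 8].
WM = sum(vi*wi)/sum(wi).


Numerator = 89*5 + 81*5 + 70*4 + 100*6 + 94*6 + 58*8 = 2758
Denominator = 5 + 5 + 4 + 6 + 6 + 8 = 34
WM = 2758/34 = 81.1176

WM = 81.1176


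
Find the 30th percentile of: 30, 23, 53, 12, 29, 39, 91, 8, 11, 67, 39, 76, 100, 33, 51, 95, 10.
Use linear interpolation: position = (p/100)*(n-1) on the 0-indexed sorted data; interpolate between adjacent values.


Sorted: 8, 10, 11, 12, 23, 29, 30, 33, 39, 39, 51, 53, 67, 76, 91, 95, 100
n = 17
Index = 30/100 * 16 = 4.8000
Lower = data[4] = 23, Upper = data[5] = 29
P30 = 23 + 0.8000*(6) = 27.8000

P30 = 27.8000


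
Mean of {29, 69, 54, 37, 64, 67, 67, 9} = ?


Sum = 29 + 69 + 54 + 37 + 64 + 67 + 67 + 9 = 396
n = 8
Mean = 396/8 = 49.5000

Mean = 49.5000


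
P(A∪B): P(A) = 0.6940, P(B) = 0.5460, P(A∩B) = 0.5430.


P(A∪B) = 0.6940 + 0.5460 - 0.5430
= 1.2400 - 0.5430
= 0.6970

P(A∪B) = 0.6970


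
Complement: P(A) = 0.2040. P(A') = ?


P(not A) = 1 - 0.2040 = 0.7960

P(not A) = 0.7960


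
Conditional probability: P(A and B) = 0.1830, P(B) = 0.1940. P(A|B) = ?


P(A|B) = 0.1830/0.1940 = 0.9433

P(A|B) = 0.9433


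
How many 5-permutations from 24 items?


P(24,5) = 24!/19!
= 620448401733239439360000/121645100408832000
= 5100480

P(24,5) = 5100480


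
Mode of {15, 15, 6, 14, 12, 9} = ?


Frequencies: 6:1, 9:1, 12:1, 14:1, 15:2
Max frequency = 2
Mode = 15

Mode = 15


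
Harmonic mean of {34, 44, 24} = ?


Sum of reciprocals = 1/34 + 1/44 + 1/24 = 0.093806
HM = 3/0.093806 = 31.9810

HM = 31.9810


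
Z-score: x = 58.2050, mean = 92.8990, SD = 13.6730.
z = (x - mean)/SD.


z = (58.2050 - 92.8990)/13.6730
= -34.6940/13.6730
= -2.5374

z = -2.5374


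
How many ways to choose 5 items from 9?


C(9,5) = 9!/(5! × 4!)
= 362880/(120 × 24)
= 126

C(9,5) = 126


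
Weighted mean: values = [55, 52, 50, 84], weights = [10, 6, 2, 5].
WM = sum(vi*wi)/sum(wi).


Numerator = 55*10 + 52*6 + 50*2 + 84*5 = 1382
Denominator = 10 + 6 + 2 + 5 = 23
WM = 1382/23 = 60.0870

WM = 60.0870


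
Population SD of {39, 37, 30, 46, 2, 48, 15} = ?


Mean = 31.0000
Variance = 244.5714
SD = sqrt(244.5714) = 15.6388

SD = 15.6388


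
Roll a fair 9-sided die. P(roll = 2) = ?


Favorable outcomes (roll = 2): 1
Total outcomes = 9
P = 1/9 = 0.1111

P = 0.1111


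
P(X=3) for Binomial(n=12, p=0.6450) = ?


C(12,3) = 220
p^3 = 0.268336
(1-p)^9 = 8.954785e-05
P = 220 * 0.268336 * 8.954785e-05 = 0.0053

P(X=3) = 0.0053


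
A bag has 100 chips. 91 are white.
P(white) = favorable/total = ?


P = 91/100 = 0.9100

P = 0.9100


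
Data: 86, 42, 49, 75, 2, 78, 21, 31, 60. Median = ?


Sorted: 2, 21, 31, 42, 49, 60, 75, 78, 86
n = 9 (odd)
Middle value = 49

Median = 49


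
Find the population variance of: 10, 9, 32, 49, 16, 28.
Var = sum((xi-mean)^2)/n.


Mean = 24.0000
Squared deviations: 196.0000, 225.0000, 64.0000, 625.0000, 64.0000, 16.0000
Sum = 1190.0000
Variance = 1190.0000/6 = 198.3333

Variance = 198.3333


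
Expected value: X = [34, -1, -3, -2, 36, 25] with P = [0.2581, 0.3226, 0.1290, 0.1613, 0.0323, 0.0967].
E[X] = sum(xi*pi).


E[X] = 34*0.2581 - 1*0.3226 - 3*0.1290 - 2*0.1613 + 36*0.0323 + 25*0.0967
= 8.7754 - 0.3226 - 0.3870 - 0.3226 + 1.1628 + 2.4175
= 11.3235

E[X] = 11.3235


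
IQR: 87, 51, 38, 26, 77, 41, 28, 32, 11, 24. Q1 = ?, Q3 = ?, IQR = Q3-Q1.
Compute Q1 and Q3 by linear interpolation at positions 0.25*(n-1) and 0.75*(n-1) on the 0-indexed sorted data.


Sorted: 11, 24, 26, 28, 32, 38, 41, 51, 77, 87
Q1 (25th %ile) = 26.5000
Q3 (75th %ile) = 48.5000
IQR = 48.5000 - 26.5000 = 22.0000

IQR = 22.0000


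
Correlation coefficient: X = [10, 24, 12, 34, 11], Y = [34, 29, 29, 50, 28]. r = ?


Mean X = 18.2000, Mean Y = 34.0000
SD X = 9.389356, SD Y = 8.270429
Cov = 59.600000
r = 59.600000/(9.389356*8.270429) = 0.7675

r = 0.7675


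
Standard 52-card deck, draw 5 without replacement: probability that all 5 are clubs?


P(all clubs) = (13/52) × (12/51) × (11/50) × (10/49) × (9/48)
= 0.0005

P = 0.0005


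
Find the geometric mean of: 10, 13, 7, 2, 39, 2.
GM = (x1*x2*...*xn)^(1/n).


Product = 10 × 13 × 7 × 2 × 39 × 2 = 141960
GM = 141960^(1/6) = 7.2226

GM = 7.2226


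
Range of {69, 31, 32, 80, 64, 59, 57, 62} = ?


Max = 80, Min = 31
Range = 80 - 31 = 49

Range = 49


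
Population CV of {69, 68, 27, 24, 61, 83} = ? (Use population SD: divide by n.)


Mean = 55.3333
SD = 22.0958
CV = (22.0958/55.3333)*100 = 39.9321%

CV = 39.9321%


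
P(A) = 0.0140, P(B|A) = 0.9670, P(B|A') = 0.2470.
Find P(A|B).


P(B) = P(B|A)*P(A) + P(B|A')*P(A')
= 0.9670*0.0140 + 0.2470*0.9860
= 0.013538 + 0.243542 = 0.257080
P(A|B) = 0.013538/0.257080 = 0.0527

P(A|B) = 0.0527


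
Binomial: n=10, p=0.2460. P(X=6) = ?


C(10,6) = 210
p^6 = 0.000222
(1-p)^4 = 0.323210
P = 210 * 0.000222 * 0.323210 = 0.0150

P(X=6) = 0.0150


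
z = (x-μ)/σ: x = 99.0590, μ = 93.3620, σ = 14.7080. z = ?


z = (99.0590 - 93.3620)/14.7080
= 5.6970/14.7080
= 0.3873

z = 0.3873


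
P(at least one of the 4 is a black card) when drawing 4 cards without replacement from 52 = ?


P(at least one) = 1 - P(none)
P(none) = (26/52) × (25/51) × (24/50) × (23/49) = 0.055222
P(at least one) = 1 - 0.055222 = 0.9448

P = 0.9448


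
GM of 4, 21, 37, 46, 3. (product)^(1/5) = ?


Product = 4 × 21 × 37 × 46 × 3 = 428904
GM = 428904^(1/5) = 13.3805

GM = 13.3805


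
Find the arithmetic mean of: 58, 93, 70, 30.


Sum = 58 + 93 + 70 + 30 = 251
n = 4
Mean = 251/4 = 62.7500

Mean = 62.7500


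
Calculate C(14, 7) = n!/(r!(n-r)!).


C(14,7) = 14!/(7! × 7!)
= 87178291200/(5040 × 5040)
= 3432

C(14,7) = 3432


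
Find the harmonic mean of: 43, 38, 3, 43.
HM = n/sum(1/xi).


Sum of reciprocals = 1/43 + 1/38 + 1/3 + 1/43 = 0.406161
HM = 4/0.406161 = 9.8483

HM = 9.8483


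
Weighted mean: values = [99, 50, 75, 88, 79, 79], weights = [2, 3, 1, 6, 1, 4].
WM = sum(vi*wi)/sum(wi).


Numerator = 99*2 + 50*3 + 75*1 + 88*6 + 79*1 + 79*4 = 1346
Denominator = 2 + 3 + 1 + 6 + 1 + 4 = 17
WM = 1346/17 = 79.1765

WM = 79.1765


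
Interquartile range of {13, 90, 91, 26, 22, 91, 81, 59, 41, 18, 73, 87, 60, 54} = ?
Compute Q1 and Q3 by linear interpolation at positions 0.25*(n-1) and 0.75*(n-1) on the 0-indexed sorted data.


Sorted: 13, 18, 22, 26, 41, 54, 59, 60, 73, 81, 87, 90, 91, 91
Q1 (25th %ile) = 29.7500
Q3 (75th %ile) = 85.5000
IQR = 85.5000 - 29.7500 = 55.7500

IQR = 55.7500


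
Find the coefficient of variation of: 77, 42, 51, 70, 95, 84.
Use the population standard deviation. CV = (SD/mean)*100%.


Mean = 69.8333
SD = 18.3250
CV = (18.3250/69.8333)*100 = 26.2410%

CV = 26.2410%


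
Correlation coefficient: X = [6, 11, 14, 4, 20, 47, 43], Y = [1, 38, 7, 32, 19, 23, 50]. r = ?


Mean X = 20.7143, Mean Y = 24.2857
SD X = 16.139696, SD Y = 15.943779
Cov = 105.653061
r = 105.653061/(16.139696*15.943779) = 0.4106

r = 0.4106


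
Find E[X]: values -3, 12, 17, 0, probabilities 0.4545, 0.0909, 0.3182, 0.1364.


E[X] = -3*0.4545 + 12*0.0909 + 17*0.3182 + 0*0.1364
= -1.3635 + 1.0908 + 5.4094 + 0
= 5.1367

E[X] = 5.1367


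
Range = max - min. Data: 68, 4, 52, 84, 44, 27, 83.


Max = 84, Min = 4
Range = 84 - 4 = 80

Range = 80


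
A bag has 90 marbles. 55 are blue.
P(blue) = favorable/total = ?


P = 55/90 = 0.6111

P = 0.6111


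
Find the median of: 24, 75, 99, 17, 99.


Sorted: 17, 24, 75, 99, 99
n = 5 (odd)
Middle value = 75

Median = 75


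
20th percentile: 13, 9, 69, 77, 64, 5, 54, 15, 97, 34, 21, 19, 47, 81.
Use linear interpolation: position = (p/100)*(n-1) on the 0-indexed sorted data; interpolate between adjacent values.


Sorted: 5, 9, 13, 15, 19, 21, 34, 47, 54, 64, 69, 77, 81, 97
n = 14
Index = 20/100 * 13 = 2.6000
Lower = data[2] = 13, Upper = data[3] = 15
P20 = 13 + 0.6000*(2) = 14.2000

P20 = 14.2000


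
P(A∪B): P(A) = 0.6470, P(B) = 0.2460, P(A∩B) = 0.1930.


P(A∪B) = 0.6470 + 0.2460 - 0.1930
= 0.8930 - 0.1930
= 0.7000

P(A∪B) = 0.7000


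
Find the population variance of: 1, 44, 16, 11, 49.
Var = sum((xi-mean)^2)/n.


Mean = 24.2000
Squared deviations: 538.2400, 392.0400, 67.2400, 174.2400, 615.0400
Sum = 1786.8000
Variance = 1786.8000/5 = 357.3600

Variance = 357.3600


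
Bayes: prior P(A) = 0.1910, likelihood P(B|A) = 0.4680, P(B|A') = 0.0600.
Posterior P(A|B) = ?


P(B) = P(B|A)*P(A) + P(B|A')*P(A')
= 0.4680*0.1910 + 0.0600*0.8090
= 0.089388 + 0.048540 = 0.137928
P(A|B) = 0.089388/0.137928 = 0.6481

P(A|B) = 0.6481


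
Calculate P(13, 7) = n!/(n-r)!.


P(13,7) = 13!/6!
= 6227020800/720
= 8648640

P(13,7) = 8648640


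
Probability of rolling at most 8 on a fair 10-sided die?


Favorable outcomes (roll ≤ 8): 8
Total outcomes = 10
P = 8/10 = 0.8000

P = 0.8000


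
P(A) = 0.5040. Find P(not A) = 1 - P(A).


P(not A) = 1 - 0.5040 = 0.4960

P(not A) = 0.4960


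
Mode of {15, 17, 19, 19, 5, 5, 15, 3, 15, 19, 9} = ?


Frequencies: 3:1, 5:2, 9:1, 15:3, 17:1, 19:3
Max frequency = 3
Mode = 15, 19

Mode = 15, 19


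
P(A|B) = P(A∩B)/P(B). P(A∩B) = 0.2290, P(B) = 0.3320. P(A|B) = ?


P(A|B) = 0.2290/0.3320 = 0.6898

P(A|B) = 0.6898


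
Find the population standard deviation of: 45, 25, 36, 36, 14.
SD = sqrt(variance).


Mean = 31.2000
Variance = 114.1600
SD = sqrt(114.1600) = 10.6846

SD = 10.6846


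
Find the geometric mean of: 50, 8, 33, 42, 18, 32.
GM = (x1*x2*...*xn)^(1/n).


Product = 50 × 8 × 33 × 42 × 18 × 32 = 319334400
GM = 319334400^(1/6) = 26.1441

GM = 26.1441


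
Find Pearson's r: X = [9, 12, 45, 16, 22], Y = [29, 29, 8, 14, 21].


Mean X = 20.8000, Mean Y = 20.2000
SD X = 12.859238, SD Y = 8.280097
Cov = -89.160000
r = -89.160000/(12.859238*8.280097) = -0.8374

r = -0.8374


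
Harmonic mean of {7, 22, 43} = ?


Sum of reciprocals = 1/7 + 1/22 + 1/43 = 0.211568
HM = 3/0.211568 = 14.1799

HM = 14.1799


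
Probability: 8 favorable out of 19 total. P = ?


P = 8/19 = 0.4211

P = 0.4211


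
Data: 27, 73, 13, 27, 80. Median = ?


Sorted: 13, 27, 27, 73, 80
n = 5 (odd)
Middle value = 27

Median = 27


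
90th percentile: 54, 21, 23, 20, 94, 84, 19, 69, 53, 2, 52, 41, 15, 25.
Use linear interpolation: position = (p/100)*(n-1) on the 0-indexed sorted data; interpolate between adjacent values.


Sorted: 2, 15, 19, 20, 21, 23, 25, 41, 52, 53, 54, 69, 84, 94
n = 14
Index = 90/100 * 13 = 11.7000
Lower = data[11] = 69, Upper = data[12] = 84
P90 = 69 + 0.7000*(15) = 79.5000

P90 = 79.5000


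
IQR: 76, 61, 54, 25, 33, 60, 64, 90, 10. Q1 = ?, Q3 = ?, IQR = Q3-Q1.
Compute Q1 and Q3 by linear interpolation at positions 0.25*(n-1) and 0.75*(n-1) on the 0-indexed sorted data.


Sorted: 10, 25, 33, 54, 60, 61, 64, 76, 90
Q1 (25th %ile) = 33.0000
Q3 (75th %ile) = 64.0000
IQR = 64.0000 - 33.0000 = 31.0000

IQR = 31.0000


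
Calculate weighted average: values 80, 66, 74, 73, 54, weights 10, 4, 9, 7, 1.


Numerator = 80*10 + 66*4 + 74*9 + 73*7 + 54*1 = 2295
Denominator = 10 + 4 + 9 + 7 + 1 = 31
WM = 2295/31 = 74.0323

WM = 74.0323


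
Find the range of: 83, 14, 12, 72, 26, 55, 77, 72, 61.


Max = 83, Min = 12
Range = 83 - 12 = 71

Range = 71


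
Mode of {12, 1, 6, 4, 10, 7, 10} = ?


Frequencies: 1:1, 4:1, 6:1, 7:1, 10:2, 12:1
Max frequency = 2
Mode = 10

Mode = 10


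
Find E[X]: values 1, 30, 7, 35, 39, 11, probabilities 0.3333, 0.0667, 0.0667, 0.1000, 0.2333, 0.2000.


E[X] = 1*0.3333 + 30*0.0667 + 7*0.0667 + 35*0.1000 + 39*0.2333 + 11*0.2000
= 0.3333 + 2.0010 + 0.4669 + 3.5000 + 9.0987 + 2.2000
= 17.5999

E[X] = 17.5999


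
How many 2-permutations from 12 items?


P(12,2) = 12!/10!
= 479001600/3628800
= 132

P(12,2) = 132


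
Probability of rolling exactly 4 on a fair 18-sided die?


Favorable outcomes (roll = 4): 1
Total outcomes = 18
P = 1/18 = 0.0556

P = 0.0556


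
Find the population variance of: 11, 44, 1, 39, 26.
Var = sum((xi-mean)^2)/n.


Mean = 24.2000
Squared deviations: 174.2400, 392.0400, 538.2400, 219.0400, 3.2400
Sum = 1326.8000
Variance = 1326.8000/5 = 265.3600

Variance = 265.3600


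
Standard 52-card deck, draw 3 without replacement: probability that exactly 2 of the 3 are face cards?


Hypergeometric: P(X=2) = C(12,2)·C(40,1) / C(52,3)
= 66 × 40 / 22100
= 2640/22100 = 0.1195

P = 0.1195


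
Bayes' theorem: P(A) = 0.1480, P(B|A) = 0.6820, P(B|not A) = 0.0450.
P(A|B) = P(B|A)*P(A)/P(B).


P(B) = P(B|A)*P(A) + P(B|A')*P(A')
= 0.6820*0.1480 + 0.0450*0.8520
= 0.100936 + 0.038340 = 0.139276
P(A|B) = 0.100936/0.139276 = 0.7247

P(A|B) = 0.7247


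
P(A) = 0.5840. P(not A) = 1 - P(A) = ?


P(not A) = 1 - 0.5840 = 0.4160

P(not A) = 0.4160


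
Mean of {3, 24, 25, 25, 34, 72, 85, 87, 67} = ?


Sum = 3 + 24 + 25 + 25 + 34 + 72 + 85 + 87 + 67 = 422
n = 9
Mean = 422/9 = 46.8889

Mean = 46.8889


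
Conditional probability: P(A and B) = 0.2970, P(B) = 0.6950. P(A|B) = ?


P(A|B) = 0.2970/0.6950 = 0.4273

P(A|B) = 0.4273


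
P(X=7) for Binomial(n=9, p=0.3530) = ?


C(9,7) = 36
p^7 = 0.000683
(1-p)^2 = 0.418609
P = 36 * 0.000683 * 0.418609 = 0.0103

P(X=7) = 0.0103


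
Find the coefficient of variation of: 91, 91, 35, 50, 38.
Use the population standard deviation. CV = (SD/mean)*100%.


Mean = 61.0000
SD = 25.0040
CV = (25.0040/61.0000)*100 = 40.9902%

CV = 40.9902%


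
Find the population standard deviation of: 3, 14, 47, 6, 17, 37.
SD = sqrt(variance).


Mean = 20.6667
Variance = 257.5556
SD = sqrt(257.5556) = 16.0485

SD = 16.0485


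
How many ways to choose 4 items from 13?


C(13,4) = 13!/(4! × 9!)
= 6227020800/(24 × 362880)
= 715

C(13,4) = 715


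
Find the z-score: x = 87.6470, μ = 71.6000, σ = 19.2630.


z = (87.6470 - 71.6000)/19.2630
= 16.0470/19.2630
= 0.8330

z = 0.8330


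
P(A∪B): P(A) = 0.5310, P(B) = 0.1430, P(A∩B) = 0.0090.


P(A∪B) = 0.5310 + 0.1430 - 0.0090
= 0.6740 - 0.0090
= 0.6650

P(A∪B) = 0.6650


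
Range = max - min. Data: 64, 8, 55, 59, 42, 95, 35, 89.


Max = 95, Min = 8
Range = 95 - 8 = 87

Range = 87


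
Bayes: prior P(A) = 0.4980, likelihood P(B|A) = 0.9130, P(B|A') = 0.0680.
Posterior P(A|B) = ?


P(B) = P(B|A)*P(A) + P(B|A')*P(A')
= 0.9130*0.4980 + 0.0680*0.5020
= 0.454674 + 0.034136 = 0.488810
P(A|B) = 0.454674/0.488810 = 0.9302

P(A|B) = 0.9302


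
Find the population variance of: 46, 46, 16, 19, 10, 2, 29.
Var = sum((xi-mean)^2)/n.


Mean = 24.0000
Squared deviations: 484.0000, 484.0000, 64.0000, 25.0000, 196.0000, 484.0000, 25.0000
Sum = 1762.0000
Variance = 1762.0000/7 = 251.7143

Variance = 251.7143


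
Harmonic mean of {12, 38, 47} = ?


Sum of reciprocals = 1/12 + 1/38 + 1/47 = 0.130926
HM = 3/0.130926 = 22.9138

HM = 22.9138


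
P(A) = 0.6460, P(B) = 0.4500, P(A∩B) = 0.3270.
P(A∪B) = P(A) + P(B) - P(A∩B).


P(A∪B) = 0.6460 + 0.4500 - 0.3270
= 1.0960 - 0.3270
= 0.7690

P(A∪B) = 0.7690


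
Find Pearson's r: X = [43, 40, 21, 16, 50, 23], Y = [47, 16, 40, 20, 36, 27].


Mean X = 32.1667, Mean Y = 31.0000
SD X = 12.694049, SD Y = 10.984838
Cov = 43.166667
r = 43.166667/(12.694049*10.984838) = 0.3096

r = 0.3096


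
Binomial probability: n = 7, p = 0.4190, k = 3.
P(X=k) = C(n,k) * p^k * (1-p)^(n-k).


C(7,3) = 35
p^3 = 0.073560
(1-p)^4 = 0.113947
P = 35 * 0.073560 * 0.113947 = 0.2934

P(X=3) = 0.2934


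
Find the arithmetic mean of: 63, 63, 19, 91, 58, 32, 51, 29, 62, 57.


Sum = 63 + 63 + 19 + 91 + 58 + 32 + 51 + 29 + 62 + 57 = 525
n = 10
Mean = 525/10 = 52.5000

Mean = 52.5000


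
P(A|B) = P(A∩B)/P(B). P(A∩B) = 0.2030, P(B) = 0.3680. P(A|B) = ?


P(A|B) = 0.2030/0.3680 = 0.5516

P(A|B) = 0.5516


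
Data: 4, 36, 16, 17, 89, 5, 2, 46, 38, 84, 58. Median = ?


Sorted: 2, 4, 5, 16, 17, 36, 38, 46, 58, 84, 89
n = 11 (odd)
Middle value = 36

Median = 36


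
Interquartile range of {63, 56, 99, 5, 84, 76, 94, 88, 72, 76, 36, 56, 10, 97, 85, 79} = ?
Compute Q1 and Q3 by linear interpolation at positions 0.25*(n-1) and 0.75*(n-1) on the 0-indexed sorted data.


Sorted: 5, 10, 36, 56, 56, 63, 72, 76, 76, 79, 84, 85, 88, 94, 97, 99
Q1 (25th %ile) = 56.0000
Q3 (75th %ile) = 85.7500
IQR = 85.7500 - 56.0000 = 29.7500

IQR = 29.7500


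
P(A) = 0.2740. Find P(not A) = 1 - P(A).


P(not A) = 1 - 0.2740 = 0.7260

P(not A) = 0.7260


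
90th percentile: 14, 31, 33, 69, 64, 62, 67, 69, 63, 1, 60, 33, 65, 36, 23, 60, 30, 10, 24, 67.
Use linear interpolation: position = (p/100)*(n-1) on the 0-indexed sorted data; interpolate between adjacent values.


Sorted: 1, 10, 14, 23, 24, 30, 31, 33, 33, 36, 60, 60, 62, 63, 64, 65, 67, 67, 69, 69
n = 20
Index = 90/100 * 19 = 17.1000
Lower = data[17] = 67, Upper = data[18] = 69
P90 = 67 + 0.1000*(2) = 67.2000

P90 = 67.2000


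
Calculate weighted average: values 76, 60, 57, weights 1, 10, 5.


Numerator = 76*1 + 60*10 + 57*5 = 961
Denominator = 1 + 10 + 5 = 16
WM = 961/16 = 60.0625

WM = 60.0625


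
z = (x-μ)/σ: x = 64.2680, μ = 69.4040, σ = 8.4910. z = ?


z = (64.2680 - 69.4040)/8.4910
= -5.1360/8.4910
= -0.6049

z = -0.6049


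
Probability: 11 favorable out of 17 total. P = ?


P = 11/17 = 0.6471

P = 0.6471


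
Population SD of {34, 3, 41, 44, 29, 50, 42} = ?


Mean = 34.7143
Variance = 207.3469
SD = sqrt(207.3469) = 14.3995

SD = 14.3995


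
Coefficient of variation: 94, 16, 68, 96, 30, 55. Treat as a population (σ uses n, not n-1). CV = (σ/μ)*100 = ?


Mean = 59.8333
SD = 29.9356
CV = (29.9356/59.8333)*100 = 50.0316%

CV = 50.0316%


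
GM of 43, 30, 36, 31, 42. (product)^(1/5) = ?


Product = 43 × 30 × 36 × 31 × 42 = 60464880
GM = 60464880^(1/5) = 35.9998

GM = 35.9998


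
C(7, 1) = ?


C(7,1) = 7!/(1! × 6!)
= 5040/(1 × 720)
= 7

C(7,1) = 7


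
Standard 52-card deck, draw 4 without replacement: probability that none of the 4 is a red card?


P(no red cards) = (26/52) × (25/51) × (24/50) × (23/49)
= 0.0552

P = 0.0552


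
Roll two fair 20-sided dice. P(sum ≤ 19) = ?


Total outcomes = 20×20 = 400
Favorable (sum ≤ 19): 171
P = 171/400 = 0.4275

P = 0.4275


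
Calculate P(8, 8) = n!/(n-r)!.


P(8,8) = 8!/0!
= 40320/1
= 40320

P(8,8) = 40320


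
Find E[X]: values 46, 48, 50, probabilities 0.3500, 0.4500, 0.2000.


E[X] = 46*0.3500 + 48*0.4500 + 50*0.2000
= 16.1000 + 21.6000 + 10.0000
= 47.7000

E[X] = 47.7000


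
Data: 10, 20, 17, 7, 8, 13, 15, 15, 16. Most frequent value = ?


Frequencies: 7:1, 8:1, 10:1, 13:1, 15:2, 16:1, 17:1, 20:1
Max frequency = 2
Mode = 15

Mode = 15
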